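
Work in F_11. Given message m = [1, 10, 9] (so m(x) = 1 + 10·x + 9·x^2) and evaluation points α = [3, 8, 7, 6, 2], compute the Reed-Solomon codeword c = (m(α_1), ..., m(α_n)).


c = [2, 8, 6, 0, 2]

Message polynomial: m(x) = 1 + 10·x + 9·x^2 (mod 11).
For each evaluation point α_i, compute m(α_i) mod 11:
  α_1 = 3: Horner steps 9 → 4 → 2, so m(3) = 2.
  α_2 = 8: Horner steps 9 → 5 → 8, so m(8) = 8.
  α_3 = 7: Horner steps 9 → 7 → 6, so m(7) = 6.
  α_4 = 6: Horner steps 9 → 9 → 0, so m(6) = 0.
  α_5 = 2: Horner steps 9 → 6 → 2, so m(2) = 2.
Codeword c = [2, 8, 6, 0, 2] ∈ F_11^5.


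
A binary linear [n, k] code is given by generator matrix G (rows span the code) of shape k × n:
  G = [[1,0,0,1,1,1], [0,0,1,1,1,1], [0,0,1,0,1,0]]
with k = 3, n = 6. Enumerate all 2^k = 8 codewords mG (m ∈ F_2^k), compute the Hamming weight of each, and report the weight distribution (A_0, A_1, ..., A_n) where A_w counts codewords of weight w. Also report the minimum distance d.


Weight distribution: A_0 = 1, A_2 = 4, A_4 = 3. Minimum distance d = 2.

Enumerate all 2^3 = 8 messages m ∈ F_2^3.
For each, compute codeword c = mG in F_2^6, then tally its weight.
  m = 000 → c = 000000, weight = 0.
  m = 100 → c = 100111, weight = 4.
  m = 010 → c = 001111, weight = 4.
  m = 110 → c = 101000, weight = 2.
  m = 001 → c = 001010, weight = 2.
  m = 101 → c = 101101, weight = 4.
  m = 011 → c = 000101, weight = 2.
  m = 111 → c = 100010, weight = 2.
Tally weights:
  weight 0: 1 codewords.
  weight 2: 4 codewords.
  weight 4: 3 codewords.
Minimum distance d = smallest w > 0 with A_w > 0 = 2.
Sanity: Σ A_w = 8 = 2^3 = 8 ✓.


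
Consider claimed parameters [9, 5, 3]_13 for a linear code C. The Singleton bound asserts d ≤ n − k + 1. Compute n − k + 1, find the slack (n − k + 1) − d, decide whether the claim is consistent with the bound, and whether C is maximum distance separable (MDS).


Singleton RHS = n − k + 1 = 5, slack = 2, bound satisfied, not MDS.

Singleton bound: d ≤ n − k + 1.
Here n = 9, k = 5, so n − k + 1 = 5.
Given d = 3, check d ≤ 5: YES.
Slack = (n − k + 1) − d = 2.
The code is NOT MDS (slack = 2 > 0).
Description: the claimed parameters are [9, 5, 3]_13; such a code would be non-MDS.


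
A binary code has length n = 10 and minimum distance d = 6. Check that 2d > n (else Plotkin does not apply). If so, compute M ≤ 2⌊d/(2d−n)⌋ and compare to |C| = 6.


Plotkin bound M ≤ 6; given |C| = 6 ≤ bound (satisfied).

Check applicability: 2d = 12, n = 10.
2d − n = 2 > 0, so Plotkin applies.
Compute d/(2d−n) = 6/2 ≈ 3.0000.
⌊d/(2d−n)⌋ = 3.
Plotkin bound: M ≤ 2·3 = 6.
Given |C| = 6, check: satisfied.
This |C| is at the Plotkin bound.


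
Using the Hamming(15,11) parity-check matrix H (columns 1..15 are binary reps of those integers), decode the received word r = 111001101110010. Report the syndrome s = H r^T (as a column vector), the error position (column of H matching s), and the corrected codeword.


s = (0, 1, 1, 1)^T, error position = 7, corrected codeword c = 111001001110010

Compute s = H r^T mod 2 one row at a time:
  s_1 = 0 + 1 + 1 + 1 + 0 + 0 + 1 + 0 = 4 ≡ 0 (mod 2).
  s_2 = 0 + 0 + 1 + 1 + 0 + 0 + 1 + 0 = 3 ≡ 1 (mod 2).
  s_3 = 1 + 1 + 1 + 1 + 1 + 1 + 1 + 0 = 7 ≡ 1 (mod 2).
  s_4 = 1 + 1 + 0 + 1 + 1 + 1 + 0 + 0 = 5 ≡ 1 (mod 2).
s = (0, 1, 1, 1)^T — this equals column 7 of H (binary 0111), so error is at position 7.
Correct: flip bit 7 of r = 111001101110010 to get c = 111001001110010.


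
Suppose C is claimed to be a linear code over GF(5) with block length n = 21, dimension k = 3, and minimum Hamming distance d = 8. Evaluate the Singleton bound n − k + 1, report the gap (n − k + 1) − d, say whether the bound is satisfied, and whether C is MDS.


Singleton RHS = n − k + 1 = 19, slack = 11, bound satisfied, not MDS.

Singleton bound: d ≤ n − k + 1.
Here n = 21, k = 3, so n − k + 1 = 19.
Given d = 8, check d ≤ 19: YES.
Slack = (n − k + 1) − d = 11.
The code is NOT MDS (slack = 11 > 0).
Description: the claimed parameters are [21, 3, 8]_5; such a code would be non-MDS.


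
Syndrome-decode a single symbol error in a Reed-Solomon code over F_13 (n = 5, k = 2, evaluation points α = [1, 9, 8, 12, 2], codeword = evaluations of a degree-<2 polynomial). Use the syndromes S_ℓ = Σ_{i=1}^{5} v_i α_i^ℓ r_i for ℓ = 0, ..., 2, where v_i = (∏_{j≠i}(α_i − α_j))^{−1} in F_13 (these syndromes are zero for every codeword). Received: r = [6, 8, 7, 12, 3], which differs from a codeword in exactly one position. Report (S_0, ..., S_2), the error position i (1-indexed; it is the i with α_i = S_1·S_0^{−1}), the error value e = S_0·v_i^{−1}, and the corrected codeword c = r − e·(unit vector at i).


S = (4, 6, 9), error at position 3, error magnitude e = 9, c = [6, 8, 11, 12, 3].

Step 1: column multipliers v_i = (∏_{j≠i}(α_i − α_j))^{−1} mod 13.
  i = 1 (α = 1): (1−9)(1−8)(1−12)(1−2) = (−8)·(−7)·(−11)·(−1) = 616 ≡ 5, so v_1 = 5^{−1} = 8 (mod 13).
  i = 2 (α = 9): (9−1)(9−8)(9−12)(9−2) = 8·1·(−3)·7 = −168 ≡ 1, so v_2 = 1^{−1} = 1 (mod 13).
  i = 3 (α = 8): (8−1)(8−9)(8−12)(8−2) = 7·(−1)·(−4)·6 = 168 ≡ 12, so v_3 = 12^{−1} = 12 (mod 13).
  i = 4 (α = 12): (12−1)(12−9)(12−8)(12−2) = 11·3·4·10 = 1320 ≡ 7, so v_4 = 7^{−1} = 2 (mod 13).
  i = 5 (α = 2): (2−1)(2−9)(2−8)(2−12) = 1·(−7)·(−6)·(−10) = −420 ≡ 9, so v_5 = 9^{−1} = 3 (mod 13).
  v = [8, 1, 12, 2, 3].
Step 2: syndromes of r = [6, 8, 7, 12, 3] (all sums mod 13).
  S_0 = Σ v_i r_i = 8·6 + 1·8 + 12·7 + 2·12 + 3·3 = 173 ≡ 4.
  S_1 = Σ v_i α_i r_i = 8·1·6 + 1·9·8 + 12·8·7 + 2·12·12 + 3·2·3 = 1098 ≡ 6.
  α_i^2 mod 13 = [1, 3, 12, 1, 4].
  S_2 = Σ v_i α_i^2 r_i = 8·1·6 + 1·3·8 + 12·12·7 + 2·1·12 + 3·4·3 = 1140 ≡ 9.
  S = (4, 6, 9) ≠ 0, so r is not a codeword (an error is present).
Step 3: locate the error. For a single error e at position i, S_ℓ = v_i·e·α_i^ℓ, so α_err = S_1/S_0.
  S_0^{−1} = 4^{−1} = 10 (mod 13), so α_err = 6·10 = 60 ≡ 8 = α_3. Error position i = 3.
  Consistency check: S_2/S_1 = 9·11 = 99 ≡ 8 = α_err ✓ (single-error assumption holds).
Step 4: error magnitude e = S_0/v_3 = S_0·∏_{j≠3}(α_3 − α_j) = 4·12 = 48 ≡ 9 (mod 13).
Step 5: correct position 3: c_3 = r_3 − e = 7 − 9 ≡ 11 (mod 13). Hence c = [6, 8, 11, 12, 3].
  Check: interpolating c through the α_i gives m(x) = 9 + 10·x (degree < 2) with m(α_i) = c_i for every i, so c is indeed a codeword.


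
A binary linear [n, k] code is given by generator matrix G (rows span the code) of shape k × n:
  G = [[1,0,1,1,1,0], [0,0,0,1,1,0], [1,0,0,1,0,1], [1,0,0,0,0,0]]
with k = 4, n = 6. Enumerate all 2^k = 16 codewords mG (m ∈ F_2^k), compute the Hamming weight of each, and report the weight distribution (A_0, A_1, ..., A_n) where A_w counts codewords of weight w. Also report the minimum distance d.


Weight distribution: A_0 = 1, A_1 = 2, A_2 = 4, A_3 = 6, A_4 = 3. Minimum distance d = 1.

Enumerate all 2^4 = 16 messages m ∈ F_2^4.
For each, compute codeword c = mG in F_2^6, then tally its weight.
  m = 0000 → c = 000000, weight = 0.
  m = 1000 → c = 101110, weight = 4.
  m = 0100 → c = 000110, weight = 2.
  m = 1100 → c = 101000, weight = 2.
  m = 0010 → c = 100101, weight = 3.
  m = 1010 → c = 001011, weight = 3.
  m = 0110 → c = 100011, weight = 3.
  m = 1110 → c = 001101, weight = 3.
  m = 0001 → c = 100000, weight = 1.
  m = 1001 → c = 001110, weight = 3.
  m = 0101 → c = 100110, weight = 3.
  m = 1101 → c = 001000, weight = 1.
  m = 0011 → c = 000101, weight = 2.
  m = 1011 → c = 101011, weight = 4.
  m = 0111 → c = 000011, weight = 2.
  m = 1111 → c = 101101, weight = 4.
Tally weights:
  weight 0: 1 codewords.
  weight 1: 2 codewords.
  weight 2: 4 codewords.
  weight 3: 6 codewords.
  weight 4: 3 codewords.
Minimum distance d = smallest w > 0 with A_w > 0 = 1.
Sanity: Σ A_w = 16 = 2^4 = 16 ✓.


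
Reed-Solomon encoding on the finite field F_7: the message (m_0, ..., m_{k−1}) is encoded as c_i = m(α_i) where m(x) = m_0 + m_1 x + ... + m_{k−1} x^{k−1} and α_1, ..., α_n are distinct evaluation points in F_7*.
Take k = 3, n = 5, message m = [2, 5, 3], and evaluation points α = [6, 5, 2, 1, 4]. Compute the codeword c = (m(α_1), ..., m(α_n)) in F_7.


c = [0, 4, 3, 3, 0]

Message polynomial: m(x) = 2 + 5·x + 3·x^2 (mod 7).
For each evaluation point α_i, compute m(α_i) mod 7:
  α_1 = 6: Horner steps 3 → 2 → 0, so m(6) = 0.
  α_2 = 5: Horner steps 3 → 6 → 4, so m(5) = 4.
  α_3 = 2: Horner steps 3 → 4 → 3, so m(2) = 3.
  α_4 = 1: Horner steps 3 → 1 → 3, so m(1) = 3.
  α_5 = 4: Horner steps 3 → 3 → 0, so m(4) = 0.
Codeword c = [0, 4, 3, 3, 0] ∈ F_7^5.


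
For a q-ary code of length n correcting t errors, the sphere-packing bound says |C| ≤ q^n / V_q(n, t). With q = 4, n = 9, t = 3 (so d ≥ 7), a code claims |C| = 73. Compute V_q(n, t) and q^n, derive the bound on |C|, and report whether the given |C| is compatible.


V_q(n, t) = 2620, q^n = 262144, Hamming bound = 100, |C| = 73 ≤ bound (satisfied).

Step 1: Compute V_q(n, t) = Σ_{j=0}^3 C(n, j) (q−1)^j.
  j = 0: C(9,0)·(3)^0 = 1·1 = 1.
  j = 1: C(9,1)·(3)^1 = 9·3 = 27.
  j = 2: C(9,2)·(3)^2 = 36·9 = 324.
  j = 3: C(9,3)·(3)^3 = 84·27 = 2268.
  V_q(n, t) = 1 + 27 + 324 + 2268 = 2620.
Step 2: q^n = 4^9 = 262144.
Step 3: Hamming bound ⌊q^n / V_q(n,t)⌋ = ⌊262144/2620⌋ = 100.
Step 4: Compare |C| = 73 to 100: satisfied.
The claimed |C| lies below the Hamming bound.


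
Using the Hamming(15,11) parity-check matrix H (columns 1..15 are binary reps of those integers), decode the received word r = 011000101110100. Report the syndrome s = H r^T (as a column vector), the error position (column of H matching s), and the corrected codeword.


s = (0, 0, 1, 1)^T, error position = 3, corrected codeword c = 010000101110100

Compute s = H r^T mod 2 one row at a time:
  s_1 = 0 + 1 + 1 + 1 + 0 + 1 + 0 + 0 = 4 ≡ 0 (mod 2).
  s_2 = 0 + 0 + 0 + 1 + 0 + 1 + 0 + 0 = 2 ≡ 0 (mod 2).
  s_3 = 1 + 1 + 0 + 1 + 1 + 1 + 0 + 0 = 5 ≡ 1 (mod 2).
  s_4 = 0 + 1 + 0 + 1 + 1 + 1 + 1 + 0 = 5 ≡ 1 (mod 2).
s = (0, 0, 1, 1)^T — this equals column 3 of H (binary 0011), so error is at position 3.
Correct: flip bit 3 of r = 011000101110100 to get c = 010000101110100.


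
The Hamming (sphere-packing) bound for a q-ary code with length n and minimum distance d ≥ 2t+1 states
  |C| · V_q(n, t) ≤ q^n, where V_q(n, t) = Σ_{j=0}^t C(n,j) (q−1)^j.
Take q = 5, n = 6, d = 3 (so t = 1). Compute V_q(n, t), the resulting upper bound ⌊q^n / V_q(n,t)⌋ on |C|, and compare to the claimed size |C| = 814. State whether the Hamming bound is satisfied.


V_q(n, t) = 25, q^n = 15625, Hamming bound = 625, |C| = 814 > bound (violated).

Step 1: Compute V_q(n, t) = Σ_{j=0}^1 C(n, j) (q−1)^j.
  j = 0: C(6,0)·(4)^0 = 1·1 = 1.
  j = 1: C(6,1)·(4)^1 = 6·4 = 24.
  V_q(n, t) = 1 + 24 = 25.
Step 2: q^n = 5^6 = 15625.
Step 3: Hamming bound ⌊q^n / V_q(n,t)⌋ = ⌊15625/25⌋ = 625.
Step 4: Compare |C| = 814 to 625: violated.
The claimed |C| lies above the Hamming bound, so no 5-ary code of length 6 with d ≥ 3 can have 814 codewords.


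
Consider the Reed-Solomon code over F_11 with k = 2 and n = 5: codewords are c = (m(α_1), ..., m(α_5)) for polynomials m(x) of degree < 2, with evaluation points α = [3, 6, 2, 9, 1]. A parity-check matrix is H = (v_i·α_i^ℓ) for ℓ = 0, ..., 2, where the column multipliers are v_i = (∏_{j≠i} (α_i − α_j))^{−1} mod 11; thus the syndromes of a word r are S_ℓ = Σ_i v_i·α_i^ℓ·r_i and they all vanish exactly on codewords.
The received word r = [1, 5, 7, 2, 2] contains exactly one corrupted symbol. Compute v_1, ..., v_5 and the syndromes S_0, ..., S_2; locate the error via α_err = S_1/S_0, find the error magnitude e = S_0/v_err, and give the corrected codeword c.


S = (10, 2, 7), error at position 4, error magnitude e = 4, c = [1, 5, 7, 9, 2].

Step 1: column multipliers v_i = (∏_{j≠i}(α_i − α_j))^{−1} mod 11.
  i = 1 (α = 3): (3−6)(3−2)(3−9)(3−1) = (−3)·1·(−6)·2 = 36 ≡ 3, so v_1 = 3^{−1} = 4 (mod 11).
  i = 2 (α = 6): (6−3)(6−2)(6−9)(6−1) = 3·4·(−3)·5 = −180 ≡ 7, so v_2 = 7^{−1} = 8 (mod 11).
  i = 3 (α = 2): (2−3)(2−6)(2−9)(2−1) = (−1)·(−4)·(−7)·1 = −28 ≡ 5, so v_3 = 5^{−1} = 9 (mod 11).
  i = 4 (α = 9): (9−3)(9−6)(9−2)(9−1) = 6·3·7·8 = 1008 ≡ 7, so v_4 = 7^{−1} = 8 (mod 11).
  i = 5 (α = 1): (1−3)(1−6)(1−2)(1−9) = (−2)·(−5)·(−1)·(−8) = 80 ≡ 3, so v_5 = 3^{−1} = 4 (mod 11).
  v = [4, 8, 9, 8, 4].
Step 2: syndromes of r = [1, 5, 7, 2, 2] (all sums mod 11).
  S_0 = Σ v_i r_i = 4·1 + 8·5 + 9·7 + 8·2 + 4·2 = 131 ≡ 10.
  S_1 = Σ v_i α_i r_i = 4·3·1 + 8·6·5 + 9·2·7 + 8·9·2 + 4·1·2 = 530 ≡ 2.
  α_i^2 mod 11 = [9, 3, 4, 4, 1].
  S_2 = Σ v_i α_i^2 r_i = 4·9·1 + 8·3·5 + 9·4·7 + 8·4·2 + 4·1·2 = 480 ≡ 7.
  S = (10, 2, 7) ≠ 0, so r is not a codeword (an error is present).
Step 3: locate the error. For a single error e at position i, S_ℓ = v_i·e·α_i^ℓ, so α_err = S_1/S_0.
  S_0^{−1} = 10^{−1} = 10 (mod 11), so α_err = 2·10 = 20 ≡ 9 = α_4. Error position i = 4.
  Consistency check: S_2/S_1 = 7·6 = 42 ≡ 9 = α_err ✓ (single-error assumption holds).
Step 4: error magnitude e = S_0/v_4 = S_0·∏_{j≠4}(α_4 − α_j) = 10·7 = 70 ≡ 4 (mod 11).
Step 5: correct position 4: c_4 = r_4 − e = 2 − 4 ≡ 9 (mod 11). Hence c = [1, 5, 7, 9, 2].
  Check: interpolating c through the α_i gives m(x) = 8 + 5·x (degree < 2) with m(α_i) = c_i for every i, so c is indeed a codeword.


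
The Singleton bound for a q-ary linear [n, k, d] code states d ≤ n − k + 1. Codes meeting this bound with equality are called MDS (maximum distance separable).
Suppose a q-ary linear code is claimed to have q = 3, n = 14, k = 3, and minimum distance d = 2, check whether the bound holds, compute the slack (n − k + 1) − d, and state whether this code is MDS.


Singleton RHS = n − k + 1 = 12, slack = 10, bound satisfied, not MDS.

Singleton bound: d ≤ n − k + 1.
Here n = 14, k = 3, so n − k + 1 = 12.
Given d = 2, check d ≤ 12: YES.
Slack = (n − k + 1) − d = 10.
The code is NOT MDS (slack = 10 > 0).
Description: the claimed parameters are [14, 3, 2]_3; such a code would be non-MDS.


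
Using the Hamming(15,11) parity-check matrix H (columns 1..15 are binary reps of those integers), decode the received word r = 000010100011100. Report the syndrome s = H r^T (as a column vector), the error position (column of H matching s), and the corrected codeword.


s = (1, 0, 0, 0)^T, error position = 8, corrected codeword c = 000010110011100

Compute s = H r^T mod 2 one row at a time:
  s_1 = 0 + 0 + 0 + 1 + 1 + 1 + 0 + 0 = 3 ≡ 1 (mod 2).
  s_2 = 0 + 1 + 0 + 1 + 1 + 1 + 0 + 0 = 4 ≡ 0 (mod 2).
  s_3 = 0 + 0 + 0 + 1 + 0 + 1 + 0 + 0 = 2 ≡ 0 (mod 2).
  s_4 = 0 + 0 + 1 + 1 + 0 + 1 + 1 + 0 = 4 ≡ 0 (mod 2).
s = (1, 0, 0, 0)^T — this equals column 8 of H (binary 1000), so error is at position 8.
Correct: flip bit 8 of r = 000010100011100 to get c = 000010110011100.


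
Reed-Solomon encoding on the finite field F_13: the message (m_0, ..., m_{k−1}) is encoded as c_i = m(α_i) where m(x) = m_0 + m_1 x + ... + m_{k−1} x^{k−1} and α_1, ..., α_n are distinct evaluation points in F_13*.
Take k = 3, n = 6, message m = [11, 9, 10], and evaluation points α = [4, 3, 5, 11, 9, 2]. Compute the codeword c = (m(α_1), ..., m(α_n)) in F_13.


c = [12, 11, 7, 7, 5, 4]

Message polynomial: m(x) = 11 + 9·x + 10·x^2 (mod 13).
For each evaluation point α_i, compute m(α_i) mod 13:
  α_1 = 4: Horner steps 10 → 10 → 12, so m(4) = 12.
  α_2 = 3: Horner steps 10 → 0 → 11, so m(3) = 11.
  α_3 = 5: Horner steps 10 → 7 → 7, so m(5) = 7.
  α_4 = 11: Horner steps 10 → 2 → 7, so m(11) = 7.
  α_5 = 9: Horner steps 10 → 8 → 5, so m(9) = 5.
  α_6 = 2: Horner steps 10 → 3 → 4, so m(2) = 4.
Codeword c = [12, 11, 7, 7, 5, 4] ∈ F_13^6.


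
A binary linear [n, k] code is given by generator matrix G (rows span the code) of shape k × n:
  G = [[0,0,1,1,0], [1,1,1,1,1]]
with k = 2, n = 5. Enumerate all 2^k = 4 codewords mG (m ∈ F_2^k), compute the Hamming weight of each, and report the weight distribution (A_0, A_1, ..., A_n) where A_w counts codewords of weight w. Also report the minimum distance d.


Weight distribution: A_0 = 1, A_2 = 1, A_3 = 1, A_5 = 1. Minimum distance d = 2.

Enumerate all 2^2 = 4 messages m ∈ F_2^2.
For each, compute codeword c = mG in F_2^5, then tally its weight.
  m = 00 → c = 00000, weight = 0.
  m = 10 → c = 00110, weight = 2.
  m = 01 → c = 11111, weight = 5.
  m = 11 → c = 11001, weight = 3.
Tally weights:
  weight 0: 1 codewords.
  weight 2: 1 codewords.
  weight 3: 1 codewords.
  weight 5: 1 codewords.
Minimum distance d = smallest w > 0 with A_w > 0 = 2.
Sanity: Σ A_w = 4 = 2^2 = 4 ✓.


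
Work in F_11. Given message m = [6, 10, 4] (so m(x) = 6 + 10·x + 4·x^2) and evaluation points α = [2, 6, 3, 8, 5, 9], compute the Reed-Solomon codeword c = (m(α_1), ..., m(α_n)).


c = [9, 1, 6, 1, 2, 2]

Message polynomial: m(x) = 6 + 10·x + 4·x^2 (mod 11).
For each evaluation point α_i, compute m(α_i) mod 11:
  α_1 = 2: Horner steps 4 → 7 → 9, so m(2) = 9.
  α_2 = 6: Horner steps 4 → 1 → 1, so m(6) = 1.
  α_3 = 3: Horner steps 4 → 0 → 6, so m(3) = 6.
  α_4 = 8: Horner steps 4 → 9 → 1, so m(8) = 1.
  α_5 = 5: Horner steps 4 → 8 → 2, so m(5) = 2.
  α_6 = 9: Horner steps 4 → 2 → 2, so m(9) = 2.
Codeword c = [9, 1, 6, 1, 2, 2] ∈ F_11^6.


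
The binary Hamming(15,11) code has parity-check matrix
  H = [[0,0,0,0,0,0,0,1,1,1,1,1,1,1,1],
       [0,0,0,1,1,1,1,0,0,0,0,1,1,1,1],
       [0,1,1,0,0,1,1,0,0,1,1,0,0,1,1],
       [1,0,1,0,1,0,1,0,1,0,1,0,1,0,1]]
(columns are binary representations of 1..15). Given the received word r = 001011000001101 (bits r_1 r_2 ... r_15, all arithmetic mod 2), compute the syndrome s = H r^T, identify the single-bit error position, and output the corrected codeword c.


s = (1, 1, 1, 0)^T, error position = 14, corrected codeword c = 001011000001111

Compute s = H r^T mod 2 one row at a time:
  s_1 = 0 + 0 + 0 + 0 + 1 + 1 + 0 + 1 = 3 ≡ 1 (mod 2).
  s_2 = 0 + 1 + 1 + 0 + 1 + 1 + 0 + 1 = 5 ≡ 1 (mod 2).
  s_3 = 0 + 1 + 1 + 0 + 0 + 0 + 0 + 1 = 3 ≡ 1 (mod 2).
  s_4 = 0 + 1 + 1 + 0 + 0 + 0 + 1 + 1 = 4 ≡ 0 (mod 2).
s = (1, 1, 1, 0)^T — this equals column 14 of H (binary 1110), so error is at position 14.
Correct: flip bit 14 of r = 001011000001101 to get c = 001011000001111.


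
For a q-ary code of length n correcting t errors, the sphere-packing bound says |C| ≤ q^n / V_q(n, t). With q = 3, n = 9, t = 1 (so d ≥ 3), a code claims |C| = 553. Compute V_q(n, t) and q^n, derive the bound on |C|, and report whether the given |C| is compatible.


V_q(n, t) = 19, q^n = 19683, Hamming bound = 1035, |C| = 553 ≤ bound (satisfied).

Step 1: Compute V_q(n, t) = Σ_{j=0}^1 C(n, j) (q−1)^j.
  j = 0: C(9,0)·(2)^0 = 1·1 = 1.
  j = 1: C(9,1)·(2)^1 = 9·2 = 18.
  V_q(n, t) = 1 + 18 = 19.
Step 2: q^n = 3^9 = 19683.
Step 3: Hamming bound ⌊q^n / V_q(n,t)⌋ = ⌊19683/19⌋ = 1035.
Step 4: Compare |C| = 553 to 1035: satisfied.
The claimed |C| lies below the Hamming bound.


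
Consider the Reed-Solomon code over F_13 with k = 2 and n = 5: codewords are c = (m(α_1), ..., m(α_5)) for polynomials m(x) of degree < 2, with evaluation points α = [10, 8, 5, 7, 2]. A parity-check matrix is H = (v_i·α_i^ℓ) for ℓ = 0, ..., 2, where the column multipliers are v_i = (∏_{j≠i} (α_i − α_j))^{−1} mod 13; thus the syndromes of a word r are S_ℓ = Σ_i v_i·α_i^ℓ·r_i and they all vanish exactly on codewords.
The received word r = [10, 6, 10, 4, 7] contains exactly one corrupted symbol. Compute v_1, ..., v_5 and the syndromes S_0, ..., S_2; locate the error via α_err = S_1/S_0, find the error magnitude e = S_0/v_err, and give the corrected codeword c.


S = (10, 11, 3), error at position 3, error magnitude e = 10, c = [10, 6, 0, 4, 7].

Step 1: column multipliers v_i = (∏_{j≠i}(α_i − α_j))^{−1} mod 13.
  i = 1 (α = 10): (10−8)(10−5)(10−7)(10−2) = 2·5·3·8 = 240 ≡ 6, so v_1 = 6^{−1} = 11 (mod 13).
  i = 2 (α = 8): (8−10)(8−5)(8−7)(8−2) = (−2)·3·1·6 = −36 ≡ 3, so v_2 = 3^{−1} = 9 (mod 13).
  i = 3 (α = 5): (5−10)(5−8)(5−7)(5−2) = (−5)·(−3)·(−2)·3 = −90 ≡ 1, so v_3 = 1^{−1} = 1 (mod 13).
  i = 4 (α = 7): (7−10)(7−8)(7−5)(7−2) = (−3)·(−1)·2·5 = 30 ≡ 4, so v_4 = 4^{−1} = 10 (mod 13).
  i = 5 (α = 2): (2−10)(2−8)(2−5)(2−7) = (−8)·(−6)·(−3)·(−5) = 720 ≡ 5, so v_5 = 5^{−1} = 8 (mod 13).
  v = [11, 9, 1, 10, 8].
Step 2: syndromes of r = [10, 6, 10, 4, 7] (all sums mod 13).
  S_0 = Σ v_i r_i = 11·10 + 9·6 + 1·10 + 10·4 + 8·7 = 270 ≡ 10.
  S_1 = Σ v_i α_i r_i = 11·10·10 + 9·8·6 + 1·5·10 + 10·7·4 + 8·2·7 = 1974 ≡ 11.
  α_i^2 mod 13 = [9, 12, 12, 10, 4].
  S_2 = Σ v_i α_i^2 r_i = 11·9·10 + 9·12·6 + 1·12·10 + 10·10·4 + 8·4·7 = 2382 ≡ 3.
  S = (10, 11, 3) ≠ 0, so r is not a codeword (an error is present).
Step 3: locate the error. For a single error e at position i, S_ℓ = v_i·e·α_i^ℓ, so α_err = S_1/S_0.
  S_0^{−1} = 10^{−1} = 4 (mod 13), so α_err = 11·4 = 44 ≡ 5 = α_3. Error position i = 3.
  Consistency check: S_2/S_1 = 3·6 = 18 ≡ 5 = α_err ✓ (single-error assumption holds).
Step 4: error magnitude e = S_0/v_3 = S_0·∏_{j≠3}(α_3 − α_j) = 10·1 = 10 ≡ 10 (mod 13).
Step 5: correct position 3: c_3 = r_3 − e = 10 − 10 ≡ 0 (mod 13). Hence c = [10, 6, 0, 4, 7].
  Check: interpolating c through the α_i gives m(x) = 3 + 2·x (degree < 2) with m(α_i) = c_i for every i, so c is indeed a codeword.


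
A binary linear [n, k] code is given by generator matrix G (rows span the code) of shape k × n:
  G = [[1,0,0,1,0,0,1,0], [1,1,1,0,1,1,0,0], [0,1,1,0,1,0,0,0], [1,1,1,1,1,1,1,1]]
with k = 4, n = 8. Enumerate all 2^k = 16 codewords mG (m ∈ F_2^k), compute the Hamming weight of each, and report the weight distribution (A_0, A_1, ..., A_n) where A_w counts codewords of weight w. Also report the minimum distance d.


Weight distribution: A_0 = 1, A_2 = 3, A_3 = 4, A_5 = 4, A_6 = 3, A_8 = 1. Minimum distance d = 2.

Enumerate all 2^4 = 16 messages m ∈ F_2^4.
For each, compute codeword c = mG in F_2^8, then tally its weight.
  m = 0000 → c = 00000000, weight = 0.
  m = 1000 → c = 10010010, weight = 3.
  m = 0100 → c = 11101100, weight = 5.
  m = 1100 → c = 01111110, weight = 6.
  m = 0010 → c = 01101000, weight = 3.
  m = 1010 → c = 11111010, weight = 6.
  m = 0110 → c = 10000100, weight = 2.
  m = 1110 → c = 00010110, weight = 3.
  m = 0001 → c = 11111111, weight = 8.
  m = 1001 → c = 01101101, weight = 5.
  m = 0101 → c = 00010011, weight = 3.
  m = 1101 → c = 10000001, weight = 2.
  m = 0011 → c = 10010111, weight = 5.
  m = 1011 → c = 00000101, weight = 2.
  m = 0111 → c = 01111011, weight = 6.
  m = 1111 → c = 11101001, weight = 5.
Tally weights:
  weight 0: 1 codewords.
  weight 2: 3 codewords.
  weight 3: 4 codewords.
  weight 5: 4 codewords.
  weight 6: 3 codewords.
  weight 8: 1 codewords.
Minimum distance d = smallest w > 0 with A_w > 0 = 2.
Sanity: Σ A_w = 16 = 2^4 = 16 ✓.


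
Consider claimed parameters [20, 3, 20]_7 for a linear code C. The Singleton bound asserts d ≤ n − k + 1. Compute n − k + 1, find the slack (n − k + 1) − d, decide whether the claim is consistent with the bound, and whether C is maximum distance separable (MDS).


Singleton RHS = n − k + 1 = 18, slack = -2, bound violated (no such code; not MDS).

Singleton bound: d ≤ n − k + 1.
Here n = 20, k = 3, so n − k + 1 = 18.
Given d = 20, check d ≤ 18: NO.
Slack = (n − k + 1) − d = -2.
The slack is negative: d = 20 exceeds n − k + 1 = 18 by 2, so the Singleton bound is violated and no linear [20, 3, 20]_7 code can exist. In particular it is not MDS (MDS requires d = n − k + 1 exactly).
Description: the claimed parameters are [20, 3, 20]_7; such a code would be impossible (violates the Singleton bound).


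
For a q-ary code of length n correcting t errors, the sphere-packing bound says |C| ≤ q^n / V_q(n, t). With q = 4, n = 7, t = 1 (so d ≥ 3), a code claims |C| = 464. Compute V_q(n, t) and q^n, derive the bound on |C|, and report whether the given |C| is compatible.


V_q(n, t) = 22, q^n = 16384, Hamming bound = 744, |C| = 464 ≤ bound (satisfied).

Step 1: Compute V_q(n, t) = Σ_{j=0}^1 C(n, j) (q−1)^j.
  j = 0: C(7,0)·(3)^0 = 1·1 = 1.
  j = 1: C(7,1)·(3)^1 = 7·3 = 21.
  V_q(n, t) = 1 + 21 = 22.
Step 2: q^n = 4^7 = 16384.
Step 3: Hamming bound ⌊q^n / V_q(n,t)⌋ = ⌊16384/22⌋ = 744.
Step 4: Compare |C| = 464 to 744: satisfied.
The claimed |C| lies below the Hamming bound.


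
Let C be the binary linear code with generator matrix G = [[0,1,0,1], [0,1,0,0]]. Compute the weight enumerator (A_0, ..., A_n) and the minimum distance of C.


Weight distribution: A_0 = 1, A_1 = 2, A_2 = 1. Minimum distance d = 1.

Enumerate all 2^2 = 4 messages m ∈ F_2^2.
For each, compute codeword c = mG in F_2^4, then tally its weight.
  m = 00 → c = 0000, weight = 0.
  m = 10 → c = 0101, weight = 2.
  m = 01 → c = 0100, weight = 1.
  m = 11 → c = 0001, weight = 1.
Tally weights:
  weight 0: 1 codewords.
  weight 1: 2 codewords.
  weight 2: 1 codewords.
Minimum distance d = smallest w > 0 with A_w > 0 = 1.
Sanity: Σ A_w = 4 = 2^2 = 4 ✓.


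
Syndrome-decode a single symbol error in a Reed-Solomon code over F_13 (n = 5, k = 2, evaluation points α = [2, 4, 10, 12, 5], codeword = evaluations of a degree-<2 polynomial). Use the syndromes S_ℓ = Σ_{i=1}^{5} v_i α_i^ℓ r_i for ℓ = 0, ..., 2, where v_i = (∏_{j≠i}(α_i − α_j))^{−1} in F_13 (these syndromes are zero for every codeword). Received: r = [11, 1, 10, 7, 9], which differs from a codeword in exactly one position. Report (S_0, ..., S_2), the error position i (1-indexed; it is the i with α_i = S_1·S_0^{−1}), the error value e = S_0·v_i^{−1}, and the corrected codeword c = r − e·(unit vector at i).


S = (10, 3, 10), error at position 4, error magnitude e = 7, c = [11, 1, 10, 0, 9].

Step 1: column multipliers v_i = (∏_{j≠i}(α_i − α_j))^{−1} mod 13.
  i = 1 (α = 2): (2−4)(2−10)(2−12)(2−5) = (−2)·(−8)·(−10)·(−3) = 480 ≡ 12, so v_1 = 12^{−1} = 12 (mod 13).
  i = 2 (α = 4): (4−2)(4−10)(4−12)(4−5) = 2·(−6)·(−8)·(−1) = −96 ≡ 8, so v_2 = 8^{−1} = 5 (mod 13).
  i = 3 (α = 10): (10−2)(10−4)(10−12)(10−5) = 8·6·(−2)·5 = −480 ≡ 1, so v_3 = 1^{−1} = 1 (mod 13).
  i = 4 (α = 12): (12−2)(12−4)(12−10)(12−5) = 10·8·2·7 = 1120 ≡ 2, so v_4 = 2^{−1} = 7 (mod 13).
  i = 5 (α = 5): (5−2)(5−4)(5−10)(5−12) = 3·1·(−5)·(−7) = 105 ≡ 1, so v_5 = 1^{−1} = 1 (mod 13).
  v = [12, 5, 1, 7, 1].
Step 2: syndromes of r = [11, 1, 10, 7, 9] (all sums mod 13).
  S_0 = Σ v_i r_i = 12·11 + 5·1 + 1·10 + 7·7 + 1·9 = 205 ≡ 10.
  S_1 = Σ v_i α_i r_i = 12·2·11 + 5·4·1 + 1·10·10 + 7·12·7 + 1·5·9 = 1017 ≡ 3.
  α_i^2 mod 13 = [4, 3, 9, 1, 12].
  S_2 = Σ v_i α_i^2 r_i = 12·4·11 + 5·3·1 + 1·9·10 + 7·1·7 + 1·12·9 = 790 ≡ 10.
  S = (10, 3, 10) ≠ 0, so r is not a codeword (an error is present).
Step 3: locate the error. For a single error e at position i, S_ℓ = v_i·e·α_i^ℓ, so α_err = S_1/S_0.
  S_0^{−1} = 10^{−1} = 4 (mod 13), so α_err = 3·4 = 12 ≡ 12 = α_4. Error position i = 4.
  Consistency check: S_2/S_1 = 10·9 = 90 ≡ 12 = α_err ✓ (single-error assumption holds).
Step 4: error magnitude e = S_0/v_4 = S_0·∏_{j≠4}(α_4 − α_j) = 10·2 = 20 ≡ 7 (mod 13).
Step 5: correct position 4: c_4 = r_4 − e = 7 − 7 ≡ 0 (mod 13). Hence c = [11, 1, 10, 0, 9].
  Check: interpolating c through the α_i gives m(x) = 8 + 8·x (degree < 2) with m(α_i) = c_i for every i, so c is indeed a codeword.


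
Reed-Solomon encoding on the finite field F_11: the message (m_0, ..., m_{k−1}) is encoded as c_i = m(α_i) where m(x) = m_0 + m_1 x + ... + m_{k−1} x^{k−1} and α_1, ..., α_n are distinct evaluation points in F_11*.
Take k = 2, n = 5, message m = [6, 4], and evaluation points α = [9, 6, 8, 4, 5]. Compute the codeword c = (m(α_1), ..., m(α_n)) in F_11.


c = [9, 8, 5, 0, 4]

Message polynomial: m(x) = 6 + 4·x (mod 11).
For each evaluation point α_i, compute m(α_i) mod 11:
  α_1 = 9: Horner steps 4 → 9, so m(9) = 9.
  α_2 = 6: Horner steps 4 → 8, so m(6) = 8.
  α_3 = 8: Horner steps 4 → 5, so m(8) = 5.
  α_4 = 4: Horner steps 4 → 0, so m(4) = 0.
  α_5 = 5: Horner steps 4 → 4, so m(5) = 4.
Codeword c = [9, 8, 5, 0, 4] ∈ F_11^5.


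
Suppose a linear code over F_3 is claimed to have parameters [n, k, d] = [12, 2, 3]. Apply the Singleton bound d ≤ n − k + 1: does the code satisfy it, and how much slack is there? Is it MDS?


Singleton RHS = n − k + 1 = 11, slack = 8, bound satisfied, not MDS.

Singleton bound: d ≤ n − k + 1.
Here n = 12, k = 2, so n − k + 1 = 11.
Given d = 3, check d ≤ 11: YES.
Slack = (n − k + 1) − d = 8.
The code is NOT MDS (slack = 8 > 0).
Description: the claimed parameters are [12, 2, 3]_3; such a code would be non-MDS.


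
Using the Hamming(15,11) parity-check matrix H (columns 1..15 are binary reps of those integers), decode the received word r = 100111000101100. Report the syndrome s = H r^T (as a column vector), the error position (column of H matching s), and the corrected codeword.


s = (1, 1, 0, 1)^T, error position = 13, corrected codeword c = 100111000101000

Compute s = H r^T mod 2 one row at a time:
  s_1 = 0 + 0 + 1 + 0 + 1 + 1 + 0 + 0 = 3 ≡ 1 (mod 2).
  s_2 = 1 + 1 + 1 + 0 + 1 + 1 + 0 + 0 = 5 ≡ 1 (mod 2).
  s_3 = 0 + 0 + 1 + 0 + 1 + 0 + 0 + 0 = 2 ≡ 0 (mod 2).
  s_4 = 1 + 0 + 1 + 0 + 0 + 0 + 1 + 0 = 3 ≡ 1 (mod 2).
s = (1, 1, 0, 1)^T — this equals column 13 of H (binary 1101), so error is at position 13.
Correct: flip bit 13 of r = 100111000101100 to get c = 100111000101000.


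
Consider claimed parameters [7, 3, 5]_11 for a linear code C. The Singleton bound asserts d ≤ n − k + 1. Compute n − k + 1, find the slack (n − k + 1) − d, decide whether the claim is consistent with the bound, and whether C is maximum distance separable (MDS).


Singleton RHS = n − k + 1 = 5, slack = 0, bound satisfied, MDS.

Singleton bound: d ≤ n − k + 1.
Here n = 7, k = 3, so n − k + 1 = 5.
Given d = 5, check d ≤ 5: YES.
Slack = (n − k + 1) − d = 0.
The code is MDS (slack = 0).
Description: the claimed parameters are [7, 3, 5]_11; such a code would be MDS (meets Singleton bound).


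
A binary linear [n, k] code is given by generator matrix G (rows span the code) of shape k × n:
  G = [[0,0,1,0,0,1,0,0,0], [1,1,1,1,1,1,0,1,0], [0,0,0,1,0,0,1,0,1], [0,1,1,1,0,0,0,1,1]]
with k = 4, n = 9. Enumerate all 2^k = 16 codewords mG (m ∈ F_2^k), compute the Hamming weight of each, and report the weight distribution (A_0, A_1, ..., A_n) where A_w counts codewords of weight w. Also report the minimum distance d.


Weight distribution: A_0 = 1, A_2 = 1, A_3 = 1, A_4 = 4, A_5 = 6, A_6 = 1, A_7 = 1, A_8 = 1. Minimum distance d = 2.

Enumerate all 2^4 = 16 messages m ∈ F_2^4.
For each, compute codeword c = mG in F_2^9, then tally its weight.
  m = 0000 → c = 000000000, weight = 0.
  m = 1000 → c = 001001000, weight = 2.
  m = 0100 → c = 111111010, weight = 7.
  m = 1100 → c = 110110010, weight = 5.
  m = 0010 → c = 000100101, weight = 3.
  m = 1010 → c = 001101101, weight = 5.
  m = 0110 → c = 111011111, weight = 8.
  m = 1110 → c = 110010111, weight = 6.
  m = 0001 → c = 011100011, weight = 5.
  m = 1001 → c = 010101011, weight = 5.
  m = 0101 → c = 100011001, weight = 4.
  m = 1101 → c = 101010001, weight = 4.
  m = 0011 → c = 011000110, weight = 4.
  m = 1011 → c = 010001110, weight = 4.
  m = 0111 → c = 100111100, weight = 5.
  m = 1111 → c = 101110100, weight = 5.
Tally weights:
  weight 0: 1 codewords.
  weight 2: 1 codewords.
  weight 3: 1 codewords.
  weight 4: 4 codewords.
  weight 5: 6 codewords.
  weight 6: 1 codewords.
  weight 7: 1 codewords.
  weight 8: 1 codewords.
Minimum distance d = smallest w > 0 with A_w > 0 = 2.
Sanity: Σ A_w = 16 = 2^4 = 16 ✓.


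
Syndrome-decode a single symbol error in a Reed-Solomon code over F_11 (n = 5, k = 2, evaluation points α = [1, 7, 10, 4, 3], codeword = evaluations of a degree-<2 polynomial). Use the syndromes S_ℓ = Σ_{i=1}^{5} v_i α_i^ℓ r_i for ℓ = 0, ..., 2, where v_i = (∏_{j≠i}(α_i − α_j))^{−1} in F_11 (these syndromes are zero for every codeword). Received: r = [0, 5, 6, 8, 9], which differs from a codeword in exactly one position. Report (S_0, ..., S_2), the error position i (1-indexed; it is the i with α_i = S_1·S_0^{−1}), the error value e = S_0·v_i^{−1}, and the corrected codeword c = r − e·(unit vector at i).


S = (4, 7, 4), error at position 3, error magnitude e = 4, c = [0, 5, 2, 8, 9].

Step 1: column multipliers v_i = (∏_{j≠i}(α_i − α_j))^{−1} mod 11.
  i = 1 (α = 1): (1−7)(1−10)(1−4)(1−3) = (−6)·(−9)·(−3)·(−2) = 324 ≡ 5, so v_1 = 5^{−1} = 9 (mod 11).
  i = 2 (α = 7): (7−1)(7−10)(7−4)(7−3) = 6·(−3)·3·4 = −216 ≡ 4, so v_2 = 4^{−1} = 3 (mod 11).
  i = 3 (α = 10): (10−1)(10−7)(10−4)(10−3) = 9·3·6·7 = 1134 ≡ 1, so v_3 = 1^{−1} = 1 (mod 11).
  i = 4 (α = 4): (4−1)(4−7)(4−10)(4−3) = 3·(−3)·(−6)·1 = 54 ≡ 10, so v_4 = 10^{−1} = 10 (mod 11).
  i = 5 (α = 3): (3−1)(3−7)(3−10)(3−4) = 2·(−4)·(−7)·(−1) = −56 ≡ 10, so v_5 = 10^{−1} = 10 (mod 11).
  v = [9, 3, 1, 10, 10].
Step 2: syndromes of r = [0, 5, 6, 8, 9] (all sums mod 11).
  S_0 = Σ v_i r_i = 9·0 + 3·5 + 1·6 + 10·8 + 10·9 = 191 ≡ 4.
  S_1 = Σ v_i α_i r_i = 9·1·0 + 3·7·5 + 1·10·6 + 10·4·8 + 10·3·9 = 755 ≡ 7.
  α_i^2 mod 11 = [1, 5, 1, 5, 9].
  S_2 = Σ v_i α_i^2 r_i = 9·1·0 + 3·5·5 + 1·1·6 + 10·5·8 + 10·9·9 = 1291 ≡ 4.
  S = (4, 7, 4) ≠ 0, so r is not a codeword (an error is present).
Step 3: locate the error. For a single error e at position i, S_ℓ = v_i·e·α_i^ℓ, so α_err = S_1/S_0.
  S_0^{−1} = 4^{−1} = 3 (mod 11), so α_err = 7·3 = 21 ≡ 10 = α_3. Error position i = 3.
  Consistency check: S_2/S_1 = 4·8 = 32 ≡ 10 = α_err ✓ (single-error assumption holds).
Step 4: error magnitude e = S_0/v_3 = S_0·∏_{j≠3}(α_3 − α_j) = 4·1 = 4 ≡ 4 (mod 11).
Step 5: correct position 3: c_3 = r_3 − e = 6 − 4 ≡ 2 (mod 11). Hence c = [0, 5, 2, 8, 9].
  Check: interpolating c through the α_i gives m(x) = 1 + 10·x (degree < 2) with m(α_i) = c_i for every i, so c is indeed a codeword.


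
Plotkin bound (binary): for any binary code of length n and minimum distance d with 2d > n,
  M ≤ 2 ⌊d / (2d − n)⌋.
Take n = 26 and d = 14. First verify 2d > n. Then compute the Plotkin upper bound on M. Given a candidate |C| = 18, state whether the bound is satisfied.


Plotkin bound M ≤ 14; given |C| = 18 > bound (violated).

Check applicability: 2d = 28, n = 26.
2d − n = 2 > 0, so Plotkin applies.
Compute d/(2d−n) = 14/2 ≈ 7.0000.
⌊d/(2d−n)⌋ = 7.
Plotkin bound: M ≤ 2·7 = 14.
Given |C| = 18, check: VIOLATED.
This |C| is above the Plotkin bound, so no binary code with n = 26, d = 14 and 18 codewords exists.


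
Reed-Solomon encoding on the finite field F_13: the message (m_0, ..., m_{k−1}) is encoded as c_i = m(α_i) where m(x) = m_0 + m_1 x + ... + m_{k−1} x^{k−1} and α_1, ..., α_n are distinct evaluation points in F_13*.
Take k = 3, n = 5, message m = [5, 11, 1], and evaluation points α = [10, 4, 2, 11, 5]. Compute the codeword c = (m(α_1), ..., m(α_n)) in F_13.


c = [7, 0, 5, 0, 7]

Message polynomial: m(x) = 5 + 11·x + 1·x^2 (mod 13).
For each evaluation point α_i, compute m(α_i) mod 13:
  α_1 = 10: Horner steps 1 → 8 → 7, so m(10) = 7.
  α_2 = 4: Horner steps 1 → 2 → 0, so m(4) = 0.
  α_3 = 2: Horner steps 1 → 0 → 5, so m(2) = 5.
  α_4 = 11: Horner steps 1 → 9 → 0, so m(11) = 0.
  α_5 = 5: Horner steps 1 → 3 → 7, so m(5) = 7.
Codeword c = [7, 0, 5, 0, 7] ∈ F_13^5.


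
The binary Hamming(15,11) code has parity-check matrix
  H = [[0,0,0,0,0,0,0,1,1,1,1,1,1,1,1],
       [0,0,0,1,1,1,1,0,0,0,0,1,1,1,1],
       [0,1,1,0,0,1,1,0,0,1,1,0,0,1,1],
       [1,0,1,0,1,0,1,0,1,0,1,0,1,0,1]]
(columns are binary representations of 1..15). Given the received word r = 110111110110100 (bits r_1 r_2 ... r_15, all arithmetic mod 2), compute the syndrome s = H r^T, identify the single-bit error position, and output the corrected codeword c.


s = (0, 1, 1, 1)^T, error position = 7, corrected codeword c = 110111010110100

Compute s = H r^T mod 2 one row at a time:
  s_1 = 1 + 0 + 1 + 1 + 0 + 1 + 0 + 0 = 4 ≡ 0 (mod 2).
  s_2 = 1 + 1 + 1 + 1 + 0 + 1 + 0 + 0 = 5 ≡ 1 (mod 2).
  s_3 = 1 + 0 + 1 + 1 + 1 + 1 + 0 + 0 = 5 ≡ 1 (mod 2).
  s_4 = 1 + 0 + 1 + 1 + 0 + 1 + 1 + 0 = 5 ≡ 1 (mod 2).
s = (0, 1, 1, 1)^T — this equals column 7 of H (binary 0111), so error is at position 7.
Correct: flip bit 7 of r = 110111110110100 to get c = 110111010110100.


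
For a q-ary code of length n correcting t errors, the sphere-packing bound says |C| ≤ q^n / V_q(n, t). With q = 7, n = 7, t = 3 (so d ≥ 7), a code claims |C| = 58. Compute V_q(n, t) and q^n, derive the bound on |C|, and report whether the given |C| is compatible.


V_q(n, t) = 8359, q^n = 823543, Hamming bound = 98, |C| = 58 ≤ bound (satisfied).

Step 1: Compute V_q(n, t) = Σ_{j=0}^3 C(n, j) (q−1)^j.
  j = 0: C(7,0)·(6)^0 = 1·1 = 1.
  j = 1: C(7,1)·(6)^1 = 7·6 = 42.
  j = 2: C(7,2)·(6)^2 = 21·36 = 756.
  j = 3: C(7,3)·(6)^3 = 35·216 = 7560.
  V_q(n, t) = 1 + 42 + 756 + 7560 = 8359.
Step 2: q^n = 7^7 = 823543.
Step 3: Hamming bound ⌊q^n / V_q(n,t)⌋ = ⌊823543/8359⌋ = 98.
Step 4: Compare |C| = 58 to 98: satisfied.
The claimed |C| lies below the Hamming bound.


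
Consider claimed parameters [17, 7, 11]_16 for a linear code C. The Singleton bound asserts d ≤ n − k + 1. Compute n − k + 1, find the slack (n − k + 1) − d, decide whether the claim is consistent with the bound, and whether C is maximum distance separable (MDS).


Singleton RHS = n − k + 1 = 11, slack = 0, bound satisfied, MDS.

Singleton bound: d ≤ n − k + 1.
Here n = 17, k = 7, so n − k + 1 = 11.
Given d = 11, check d ≤ 11: YES.
Slack = (n − k + 1) − d = 0.
The code is MDS (slack = 0).
Description: the claimed parameters are [17, 7, 11]_16; such a code would be MDS (meets Singleton bound).


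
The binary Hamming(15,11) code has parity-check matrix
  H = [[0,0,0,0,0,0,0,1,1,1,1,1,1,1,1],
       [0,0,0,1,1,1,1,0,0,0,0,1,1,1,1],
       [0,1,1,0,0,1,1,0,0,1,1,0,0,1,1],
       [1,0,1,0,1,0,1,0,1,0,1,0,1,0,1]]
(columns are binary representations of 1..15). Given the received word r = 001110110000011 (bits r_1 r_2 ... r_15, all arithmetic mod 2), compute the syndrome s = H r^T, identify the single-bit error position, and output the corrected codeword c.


s = (1, 1, 0, 0)^T, error position = 12, corrected codeword c = 001110110001011

Compute s = H r^T mod 2 one row at a time:
  s_1 = 1 + 0 + 0 + 0 + 0 + 0 + 1 + 1 = 3 ≡ 1 (mod 2).
  s_2 = 1 + 1 + 0 + 1 + 0 + 0 + 1 + 1 = 5 ≡ 1 (mod 2).
  s_3 = 0 + 1 + 0 + 1 + 0 + 0 + 1 + 1 = 4 ≡ 0 (mod 2).
  s_4 = 0 + 1 + 1 + 1 + 0 + 0 + 0 + 1 = 4 ≡ 0 (mod 2).
s = (1, 1, 0, 0)^T — this equals column 12 of H (binary 1100), so error is at position 12.
Correct: flip bit 12 of r = 001110110000011 to get c = 001110110001011.


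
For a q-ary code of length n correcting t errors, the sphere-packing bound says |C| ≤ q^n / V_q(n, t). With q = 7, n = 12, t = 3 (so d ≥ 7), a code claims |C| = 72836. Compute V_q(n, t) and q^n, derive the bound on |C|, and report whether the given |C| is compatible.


V_q(n, t) = 49969, q^n = 13841287201, Hamming bound = 276997, |C| = 72836 ≤ bound (satisfied).

Step 1: Compute V_q(n, t) = Σ_{j=0}^3 C(n, j) (q−1)^j.
  j = 0: C(12,0)·(6)^0 = 1·1 = 1.
  j = 1: C(12,1)·(6)^1 = 12·6 = 72.
  j = 2: C(12,2)·(6)^2 = 66·36 = 2376.
  j = 3: C(12,3)·(6)^3 = 220·216 = 47520.
  V_q(n, t) = 1 + 72 + 2376 + 47520 = 49969.
Step 2: q^n = 7^12 = 13841287201.
Step 3: Hamming bound ⌊q^n / V_q(n,t)⌋ = ⌊13841287201/49969⌋ = 276997.
Step 4: Compare |C| = 72836 to 276997: satisfied.
The claimed |C| lies below the Hamming bound.
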